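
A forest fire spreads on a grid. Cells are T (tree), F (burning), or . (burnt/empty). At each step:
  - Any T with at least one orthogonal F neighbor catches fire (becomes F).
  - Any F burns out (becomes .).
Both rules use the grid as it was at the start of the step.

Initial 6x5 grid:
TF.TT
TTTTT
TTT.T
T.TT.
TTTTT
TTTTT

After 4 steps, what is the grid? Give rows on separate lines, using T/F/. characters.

Step 1: 2 trees catch fire, 1 burn out
  F..TT
  TFTTT
  TTT.T
  T.TT.
  TTTTT
  TTTTT
Step 2: 3 trees catch fire, 2 burn out
  ...TT
  F.FTT
  TFT.T
  T.TT.
  TTTTT
  TTTTT
Step 3: 3 trees catch fire, 3 burn out
  ...TT
  ...FT
  F.F.T
  T.TT.
  TTTTT
  TTTTT
Step 4: 4 trees catch fire, 3 burn out
  ...FT
  ....F
  ....T
  F.FT.
  TTTTT
  TTTTT

...FT
....F
....T
F.FT.
TTTTT
TTTTT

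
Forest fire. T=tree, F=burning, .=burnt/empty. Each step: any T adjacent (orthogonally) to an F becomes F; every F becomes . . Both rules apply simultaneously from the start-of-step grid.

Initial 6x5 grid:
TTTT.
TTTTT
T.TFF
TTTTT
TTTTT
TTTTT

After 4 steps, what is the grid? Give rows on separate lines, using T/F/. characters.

Step 1: 5 trees catch fire, 2 burn out
  TTTT.
  TTTFF
  T.F..
  TTTFF
  TTTTT
  TTTTT
Step 2: 5 trees catch fire, 5 burn out
  TTTF.
  TTF..
  T....
  TTF..
  TTTFF
  TTTTT
Step 3: 6 trees catch fire, 5 burn out
  TTF..
  TF...
  T....
  TF...
  TTF..
  TTTFF
Step 4: 5 trees catch fire, 6 burn out
  TF...
  F....
  T....
  F....
  TF...
  TTF..

TF...
F....
T....
F....
TF...
TTF..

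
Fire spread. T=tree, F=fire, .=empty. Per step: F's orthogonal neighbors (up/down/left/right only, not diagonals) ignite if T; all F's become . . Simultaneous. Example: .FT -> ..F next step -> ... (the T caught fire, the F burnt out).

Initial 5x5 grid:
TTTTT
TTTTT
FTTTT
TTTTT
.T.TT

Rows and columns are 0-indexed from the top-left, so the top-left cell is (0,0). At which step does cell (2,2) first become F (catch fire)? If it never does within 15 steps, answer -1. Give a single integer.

Step 1: cell (2,2)='T' (+3 fires, +1 burnt)
Step 2: cell (2,2)='F' (+4 fires, +3 burnt)
  -> target ignites at step 2
Step 3: cell (2,2)='.' (+5 fires, +4 burnt)
Step 4: cell (2,2)='.' (+4 fires, +5 burnt)
Step 5: cell (2,2)='.' (+4 fires, +4 burnt)
Step 6: cell (2,2)='.' (+2 fires, +4 burnt)
Step 7: cell (2,2)='.' (+0 fires, +2 burnt)
  fire out at step 7

2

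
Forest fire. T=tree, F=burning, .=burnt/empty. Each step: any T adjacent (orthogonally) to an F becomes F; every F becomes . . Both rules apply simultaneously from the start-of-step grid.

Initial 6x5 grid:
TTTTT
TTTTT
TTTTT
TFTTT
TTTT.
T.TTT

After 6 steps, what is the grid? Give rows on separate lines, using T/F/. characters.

Step 1: 4 trees catch fire, 1 burn out
  TTTTT
  TTTTT
  TFTTT
  F.FTT
  TFTT.
  T.TTT
Step 2: 6 trees catch fire, 4 burn out
  TTTTT
  TFTTT
  F.FTT
  ...FT
  F.FT.
  T.TTT
Step 3: 8 trees catch fire, 6 burn out
  TFTTT
  F.FTT
  ...FT
  ....F
  ...F.
  F.FTT
Step 4: 5 trees catch fire, 8 burn out
  F.FTT
  ...FT
  ....F
  .....
  .....
  ...FT
Step 5: 3 trees catch fire, 5 burn out
  ...FT
  ....F
  .....
  .....
  .....
  ....F
Step 6: 1 trees catch fire, 3 burn out
  ....F
  .....
  .....
  .....
  .....
  .....

....F
.....
.....
.....
.....
.....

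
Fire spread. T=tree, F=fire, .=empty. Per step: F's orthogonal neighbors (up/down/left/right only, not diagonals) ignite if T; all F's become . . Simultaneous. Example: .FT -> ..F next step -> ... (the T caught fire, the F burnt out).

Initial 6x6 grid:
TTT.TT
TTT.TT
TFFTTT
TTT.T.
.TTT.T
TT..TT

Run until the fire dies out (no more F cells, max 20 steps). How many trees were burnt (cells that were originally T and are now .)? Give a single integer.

Step 1: +6 fires, +2 burnt (F count now 6)
Step 2: +7 fires, +6 burnt (F count now 7)
Step 3: +6 fires, +7 burnt (F count now 6)
Step 4: +3 fires, +6 burnt (F count now 3)
Step 5: +1 fires, +3 burnt (F count now 1)
Step 6: +0 fires, +1 burnt (F count now 0)
Fire out after step 6
Initially T: 26, now '.': 33
Total burnt (originally-T cells now '.'): 23

Answer: 23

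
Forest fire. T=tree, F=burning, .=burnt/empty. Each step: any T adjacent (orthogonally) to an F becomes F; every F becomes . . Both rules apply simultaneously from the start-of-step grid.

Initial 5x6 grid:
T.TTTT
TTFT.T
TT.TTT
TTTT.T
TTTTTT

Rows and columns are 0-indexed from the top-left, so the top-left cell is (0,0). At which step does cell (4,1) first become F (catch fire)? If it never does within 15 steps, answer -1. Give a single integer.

Step 1: cell (4,1)='T' (+3 fires, +1 burnt)
Step 2: cell (4,1)='T' (+4 fires, +3 burnt)
Step 3: cell (4,1)='T' (+6 fires, +4 burnt)
Step 4: cell (4,1)='F' (+6 fires, +6 burnt)
  -> target ignites at step 4
Step 5: cell (4,1)='.' (+5 fires, +6 burnt)
Step 6: cell (4,1)='.' (+1 fires, +5 burnt)
Step 7: cell (4,1)='.' (+0 fires, +1 burnt)
  fire out at step 7

4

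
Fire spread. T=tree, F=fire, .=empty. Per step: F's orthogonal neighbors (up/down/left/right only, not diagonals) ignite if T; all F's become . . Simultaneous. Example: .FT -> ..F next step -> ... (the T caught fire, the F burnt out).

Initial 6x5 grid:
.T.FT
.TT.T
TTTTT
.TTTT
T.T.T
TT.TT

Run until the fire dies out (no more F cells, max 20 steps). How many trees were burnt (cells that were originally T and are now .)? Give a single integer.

Step 1: +1 fires, +1 burnt (F count now 1)
Step 2: +1 fires, +1 burnt (F count now 1)
Step 3: +1 fires, +1 burnt (F count now 1)
Step 4: +2 fires, +1 burnt (F count now 2)
Step 5: +3 fires, +2 burnt (F count now 3)
Step 6: +4 fires, +3 burnt (F count now 4)
Step 7: +5 fires, +4 burnt (F count now 5)
Step 8: +1 fires, +5 burnt (F count now 1)
Step 9: +0 fires, +1 burnt (F count now 0)
Fire out after step 9
Initially T: 21, now '.': 27
Total burnt (originally-T cells now '.'): 18

Answer: 18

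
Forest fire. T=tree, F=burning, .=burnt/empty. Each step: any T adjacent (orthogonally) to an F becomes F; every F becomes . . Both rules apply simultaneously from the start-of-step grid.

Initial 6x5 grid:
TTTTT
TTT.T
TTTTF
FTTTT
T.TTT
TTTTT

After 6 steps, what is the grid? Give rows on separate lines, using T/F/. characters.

Step 1: 6 trees catch fire, 2 burn out
  TTTTT
  TTT.F
  FTTF.
  .FTTF
  F.TTT
  TTTTT
Step 2: 8 trees catch fire, 6 burn out
  TTTTF
  FTT..
  .FF..
  ..FF.
  ..TTF
  FTTTT
Step 3: 8 trees catch fire, 8 burn out
  FTTF.
  .FF..
  .....
  .....
  ..FF.
  .FTTF
Step 4: 4 trees catch fire, 8 burn out
  .FF..
  .....
  .....
  .....
  .....
  ..FF.
Step 5: 0 trees catch fire, 4 burn out
  .....
  .....
  .....
  .....
  .....
  .....
Step 6: 0 trees catch fire, 0 burn out
  .....
  .....
  .....
  .....
  .....
  .....

.....
.....
.....
.....
.....
.....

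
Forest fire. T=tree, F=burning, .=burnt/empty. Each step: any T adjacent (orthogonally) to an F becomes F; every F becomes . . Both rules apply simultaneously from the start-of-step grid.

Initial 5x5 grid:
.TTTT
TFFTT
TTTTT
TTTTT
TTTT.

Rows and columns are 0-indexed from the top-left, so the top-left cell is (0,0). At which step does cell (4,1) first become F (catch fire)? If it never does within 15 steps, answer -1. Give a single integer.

Step 1: cell (4,1)='T' (+6 fires, +2 burnt)
Step 2: cell (4,1)='T' (+6 fires, +6 burnt)
Step 3: cell (4,1)='F' (+6 fires, +6 burnt)
  -> target ignites at step 3
Step 4: cell (4,1)='.' (+3 fires, +6 burnt)
Step 5: cell (4,1)='.' (+0 fires, +3 burnt)
  fire out at step 5

3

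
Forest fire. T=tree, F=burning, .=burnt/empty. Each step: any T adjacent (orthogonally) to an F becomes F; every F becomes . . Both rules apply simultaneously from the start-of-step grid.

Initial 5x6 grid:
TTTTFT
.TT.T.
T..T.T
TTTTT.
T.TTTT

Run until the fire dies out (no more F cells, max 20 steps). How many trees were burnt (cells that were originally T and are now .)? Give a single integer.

Answer: 8

Derivation:
Step 1: +3 fires, +1 burnt (F count now 3)
Step 2: +1 fires, +3 burnt (F count now 1)
Step 3: +2 fires, +1 burnt (F count now 2)
Step 4: +2 fires, +2 burnt (F count now 2)
Step 5: +0 fires, +2 burnt (F count now 0)
Fire out after step 5
Initially T: 21, now '.': 17
Total burnt (originally-T cells now '.'): 8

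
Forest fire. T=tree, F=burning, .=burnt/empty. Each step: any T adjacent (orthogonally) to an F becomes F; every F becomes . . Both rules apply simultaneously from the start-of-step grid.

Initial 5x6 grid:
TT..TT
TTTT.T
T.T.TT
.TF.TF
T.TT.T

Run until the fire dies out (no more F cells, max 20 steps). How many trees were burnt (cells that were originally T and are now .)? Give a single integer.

Step 1: +6 fires, +2 burnt (F count now 6)
Step 2: +4 fires, +6 burnt (F count now 4)
Step 3: +3 fires, +4 burnt (F count now 3)
Step 4: +3 fires, +3 burnt (F count now 3)
Step 5: +2 fires, +3 burnt (F count now 2)
Step 6: +0 fires, +2 burnt (F count now 0)
Fire out after step 6
Initially T: 19, now '.': 29
Total burnt (originally-T cells now '.'): 18

Answer: 18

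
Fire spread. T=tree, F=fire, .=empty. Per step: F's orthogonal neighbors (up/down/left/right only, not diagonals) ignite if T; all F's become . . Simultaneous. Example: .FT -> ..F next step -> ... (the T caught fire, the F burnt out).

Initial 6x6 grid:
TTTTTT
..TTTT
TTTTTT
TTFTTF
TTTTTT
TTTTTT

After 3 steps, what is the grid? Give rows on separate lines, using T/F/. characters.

Step 1: 7 trees catch fire, 2 burn out
  TTTTTT
  ..TTTT
  TTFTTF
  TF.FF.
  TTFTTF
  TTTTTT
Step 2: 11 trees catch fire, 7 burn out
  TTTTTT
  ..FTTF
  TF.FF.
  F.....
  TF.FF.
  TTFTTF
Step 3: 9 trees catch fire, 11 burn out
  TTFTTF
  ...FF.
  F.....
  ......
  F.....
  TF.FF.

TTFTTF
...FF.
F.....
......
F.....
TF.FF.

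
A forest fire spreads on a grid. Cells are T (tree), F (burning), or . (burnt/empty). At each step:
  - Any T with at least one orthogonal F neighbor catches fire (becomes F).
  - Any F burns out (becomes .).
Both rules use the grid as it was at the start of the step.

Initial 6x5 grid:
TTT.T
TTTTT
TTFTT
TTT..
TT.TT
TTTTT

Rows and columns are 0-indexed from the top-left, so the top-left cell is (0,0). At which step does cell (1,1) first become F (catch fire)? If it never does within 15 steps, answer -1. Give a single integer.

Step 1: cell (1,1)='T' (+4 fires, +1 burnt)
Step 2: cell (1,1)='F' (+6 fires, +4 burnt)
  -> target ignites at step 2
Step 3: cell (1,1)='.' (+5 fires, +6 burnt)
Step 4: cell (1,1)='.' (+4 fires, +5 burnt)
Step 5: cell (1,1)='.' (+2 fires, +4 burnt)
Step 6: cell (1,1)='.' (+1 fires, +2 burnt)
Step 7: cell (1,1)='.' (+2 fires, +1 burnt)
Step 8: cell (1,1)='.' (+1 fires, +2 burnt)
Step 9: cell (1,1)='.' (+0 fires, +1 burnt)
  fire out at step 9

2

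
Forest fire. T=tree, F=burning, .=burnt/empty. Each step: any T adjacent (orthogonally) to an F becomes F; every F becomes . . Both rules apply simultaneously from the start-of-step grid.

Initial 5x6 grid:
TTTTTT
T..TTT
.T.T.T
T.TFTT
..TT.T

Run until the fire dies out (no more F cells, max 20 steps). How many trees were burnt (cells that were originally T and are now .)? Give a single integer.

Step 1: +4 fires, +1 burnt (F count now 4)
Step 2: +3 fires, +4 burnt (F count now 3)
Step 3: +4 fires, +3 burnt (F count now 4)
Step 4: +3 fires, +4 burnt (F count now 3)
Step 5: +2 fires, +3 burnt (F count now 2)
Step 6: +1 fires, +2 burnt (F count now 1)
Step 7: +1 fires, +1 burnt (F count now 1)
Step 8: +0 fires, +1 burnt (F count now 0)
Fire out after step 8
Initially T: 20, now '.': 28
Total burnt (originally-T cells now '.'): 18

Answer: 18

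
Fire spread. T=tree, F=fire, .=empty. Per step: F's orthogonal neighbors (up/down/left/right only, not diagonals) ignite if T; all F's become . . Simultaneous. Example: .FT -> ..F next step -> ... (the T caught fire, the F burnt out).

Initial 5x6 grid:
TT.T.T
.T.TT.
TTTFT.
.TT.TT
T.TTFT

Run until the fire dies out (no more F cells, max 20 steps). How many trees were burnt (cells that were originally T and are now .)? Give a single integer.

Step 1: +6 fires, +2 burnt (F count now 6)
Step 2: +6 fires, +6 burnt (F count now 6)
Step 3: +3 fires, +6 burnt (F count now 3)
Step 4: +1 fires, +3 burnt (F count now 1)
Step 5: +1 fires, +1 burnt (F count now 1)
Step 6: +0 fires, +1 burnt (F count now 0)
Fire out after step 6
Initially T: 19, now '.': 28
Total burnt (originally-T cells now '.'): 17

Answer: 17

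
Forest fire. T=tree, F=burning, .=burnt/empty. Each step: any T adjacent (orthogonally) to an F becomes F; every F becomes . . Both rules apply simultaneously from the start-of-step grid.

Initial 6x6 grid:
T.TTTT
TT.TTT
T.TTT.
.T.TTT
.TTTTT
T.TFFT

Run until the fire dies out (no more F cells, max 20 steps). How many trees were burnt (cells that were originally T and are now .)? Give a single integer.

Step 1: +4 fires, +2 burnt (F count now 4)
Step 2: +4 fires, +4 burnt (F count now 4)
Step 3: +4 fires, +4 burnt (F count now 4)
Step 4: +4 fires, +4 burnt (F count now 4)
Step 5: +3 fires, +4 burnt (F count now 3)
Step 6: +2 fires, +3 burnt (F count now 2)
Step 7: +0 fires, +2 burnt (F count now 0)
Fire out after step 7
Initially T: 26, now '.': 31
Total burnt (originally-T cells now '.'): 21

Answer: 21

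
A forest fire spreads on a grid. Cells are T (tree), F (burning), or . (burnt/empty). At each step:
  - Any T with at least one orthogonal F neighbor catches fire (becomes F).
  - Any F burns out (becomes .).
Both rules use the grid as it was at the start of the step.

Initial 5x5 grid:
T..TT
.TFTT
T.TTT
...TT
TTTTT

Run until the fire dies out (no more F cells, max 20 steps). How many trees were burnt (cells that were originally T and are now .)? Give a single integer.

Answer: 15

Derivation:
Step 1: +3 fires, +1 burnt (F count now 3)
Step 2: +3 fires, +3 burnt (F count now 3)
Step 3: +3 fires, +3 burnt (F count now 3)
Step 4: +2 fires, +3 burnt (F count now 2)
Step 5: +2 fires, +2 burnt (F count now 2)
Step 6: +1 fires, +2 burnt (F count now 1)
Step 7: +1 fires, +1 burnt (F count now 1)
Step 8: +0 fires, +1 burnt (F count now 0)
Fire out after step 8
Initially T: 17, now '.': 23
Total burnt (originally-T cells now '.'): 15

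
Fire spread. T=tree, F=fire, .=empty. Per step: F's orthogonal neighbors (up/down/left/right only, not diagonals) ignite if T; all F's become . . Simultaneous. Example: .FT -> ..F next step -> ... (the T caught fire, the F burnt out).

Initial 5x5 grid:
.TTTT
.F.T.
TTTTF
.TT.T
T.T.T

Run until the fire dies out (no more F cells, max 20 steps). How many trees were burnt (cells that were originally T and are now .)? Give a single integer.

Answer: 14

Derivation:
Step 1: +4 fires, +2 burnt (F count now 4)
Step 2: +6 fires, +4 burnt (F count now 6)
Step 3: +2 fires, +6 burnt (F count now 2)
Step 4: +2 fires, +2 burnt (F count now 2)
Step 5: +0 fires, +2 burnt (F count now 0)
Fire out after step 5
Initially T: 15, now '.': 24
Total burnt (originally-T cells now '.'): 14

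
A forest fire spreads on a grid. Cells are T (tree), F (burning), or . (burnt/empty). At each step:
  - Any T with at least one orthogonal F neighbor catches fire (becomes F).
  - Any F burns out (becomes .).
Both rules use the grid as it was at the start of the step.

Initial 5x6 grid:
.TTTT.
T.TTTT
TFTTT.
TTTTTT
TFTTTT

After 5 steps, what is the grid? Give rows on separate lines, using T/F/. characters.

Step 1: 5 trees catch fire, 2 burn out
  .TTTT.
  T.TTTT
  F.FTT.
  TFTTTT
  F.FTTT
Step 2: 6 trees catch fire, 5 burn out
  .TTTT.
  F.FTTT
  ...FT.
  F.FTTT
  ...FTT
Step 3: 5 trees catch fire, 6 burn out
  .TFTT.
  ...FTT
  ....F.
  ...FTT
  ....FT
Step 4: 5 trees catch fire, 5 burn out
  .F.FT.
  ....FT
  ......
  ....FT
  .....F
Step 5: 3 trees catch fire, 5 burn out
  ....F.
  .....F
  ......
  .....F
  ......

....F.
.....F
......
.....F
......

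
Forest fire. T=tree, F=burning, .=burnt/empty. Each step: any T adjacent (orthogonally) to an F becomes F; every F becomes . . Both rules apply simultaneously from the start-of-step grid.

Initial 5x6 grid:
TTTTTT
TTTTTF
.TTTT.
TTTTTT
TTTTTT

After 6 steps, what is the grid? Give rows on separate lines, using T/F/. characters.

Step 1: 2 trees catch fire, 1 burn out
  TTTTTF
  TTTTF.
  .TTTT.
  TTTTTT
  TTTTTT
Step 2: 3 trees catch fire, 2 burn out
  TTTTF.
  TTTF..
  .TTTF.
  TTTTTT
  TTTTTT
Step 3: 4 trees catch fire, 3 burn out
  TTTF..
  TTF...
  .TTF..
  TTTTFT
  TTTTTT
Step 4: 6 trees catch fire, 4 burn out
  TTF...
  TF....
  .TF...
  TTTF.F
  TTTTFT
Step 5: 6 trees catch fire, 6 burn out
  TF....
  F.....
  .F....
  TTF...
  TTTF.F
Step 6: 3 trees catch fire, 6 burn out
  F.....
  ......
  ......
  TF....
  TTF...

F.....
......
......
TF....
TTF...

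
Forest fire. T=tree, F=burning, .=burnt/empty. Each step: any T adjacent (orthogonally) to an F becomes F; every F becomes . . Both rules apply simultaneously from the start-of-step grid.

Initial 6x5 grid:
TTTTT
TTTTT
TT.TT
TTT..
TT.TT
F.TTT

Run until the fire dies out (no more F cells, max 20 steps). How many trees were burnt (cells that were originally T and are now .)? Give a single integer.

Answer: 19

Derivation:
Step 1: +1 fires, +1 burnt (F count now 1)
Step 2: +2 fires, +1 burnt (F count now 2)
Step 3: +2 fires, +2 burnt (F count now 2)
Step 4: +3 fires, +2 burnt (F count now 3)
Step 5: +2 fires, +3 burnt (F count now 2)
Step 6: +2 fires, +2 burnt (F count now 2)
Step 7: +2 fires, +2 burnt (F count now 2)
Step 8: +3 fires, +2 burnt (F count now 3)
Step 9: +2 fires, +3 burnt (F count now 2)
Step 10: +0 fires, +2 burnt (F count now 0)
Fire out after step 10
Initially T: 24, now '.': 25
Total burnt (originally-T cells now '.'): 19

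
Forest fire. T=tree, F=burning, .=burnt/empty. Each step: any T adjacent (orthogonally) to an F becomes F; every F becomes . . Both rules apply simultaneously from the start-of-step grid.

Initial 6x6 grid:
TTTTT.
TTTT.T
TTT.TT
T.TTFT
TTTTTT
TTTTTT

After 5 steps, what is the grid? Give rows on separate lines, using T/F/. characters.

Step 1: 4 trees catch fire, 1 burn out
  TTTTT.
  TTTT.T
  TTT.FT
  T.TF.F
  TTTTFT
  TTTTTT
Step 2: 5 trees catch fire, 4 burn out
  TTTTT.
  TTTT.T
  TTT..F
  T.F...
  TTTF.F
  TTTTFT
Step 3: 5 trees catch fire, 5 burn out
  TTTTT.
  TTTT.F
  TTF...
  T.....
  TTF...
  TTTF.F
Step 4: 4 trees catch fire, 5 burn out
  TTTTT.
  TTFT..
  TF....
  T.....
  TF....
  TTF...
Step 5: 6 trees catch fire, 4 burn out
  TTFTT.
  TF.F..
  F.....
  T.....
  F.....
  TF....

TTFTT.
TF.F..
F.....
T.....
F.....
TF....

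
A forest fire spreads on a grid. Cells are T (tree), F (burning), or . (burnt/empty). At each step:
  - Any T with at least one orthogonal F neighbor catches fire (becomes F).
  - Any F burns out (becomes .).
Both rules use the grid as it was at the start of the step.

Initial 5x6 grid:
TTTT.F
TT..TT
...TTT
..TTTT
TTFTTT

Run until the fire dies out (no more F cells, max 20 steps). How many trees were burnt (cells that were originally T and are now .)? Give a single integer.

Answer: 14

Derivation:
Step 1: +4 fires, +2 burnt (F count now 4)
Step 2: +5 fires, +4 burnt (F count now 5)
Step 3: +5 fires, +5 burnt (F count now 5)
Step 4: +0 fires, +5 burnt (F count now 0)
Fire out after step 4
Initially T: 20, now '.': 24
Total burnt (originally-T cells now '.'): 14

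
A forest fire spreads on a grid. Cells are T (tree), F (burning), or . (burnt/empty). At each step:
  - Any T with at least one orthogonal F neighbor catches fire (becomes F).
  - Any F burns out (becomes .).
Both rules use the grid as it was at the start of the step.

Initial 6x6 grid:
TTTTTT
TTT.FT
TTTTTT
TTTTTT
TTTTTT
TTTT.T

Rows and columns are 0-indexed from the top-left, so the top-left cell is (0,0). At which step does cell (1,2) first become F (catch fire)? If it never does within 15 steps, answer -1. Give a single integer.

Step 1: cell (1,2)='T' (+3 fires, +1 burnt)
Step 2: cell (1,2)='T' (+5 fires, +3 burnt)
Step 3: cell (1,2)='T' (+5 fires, +5 burnt)
Step 4: cell (1,2)='F' (+6 fires, +5 burnt)
  -> target ignites at step 4
Step 5: cell (1,2)='.' (+7 fires, +6 burnt)
Step 6: cell (1,2)='.' (+4 fires, +7 burnt)
Step 7: cell (1,2)='.' (+2 fires, +4 burnt)
Step 8: cell (1,2)='.' (+1 fires, +2 burnt)
Step 9: cell (1,2)='.' (+0 fires, +1 burnt)
  fire out at step 9

4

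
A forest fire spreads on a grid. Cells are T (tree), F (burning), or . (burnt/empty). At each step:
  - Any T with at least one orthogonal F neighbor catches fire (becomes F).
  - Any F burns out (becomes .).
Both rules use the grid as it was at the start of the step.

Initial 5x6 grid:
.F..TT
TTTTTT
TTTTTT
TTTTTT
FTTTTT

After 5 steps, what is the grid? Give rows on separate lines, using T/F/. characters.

Step 1: 3 trees catch fire, 2 burn out
  ....TT
  TFTTTT
  TTTTTT
  FTTTTT
  .FTTTT
Step 2: 6 trees catch fire, 3 burn out
  ....TT
  F.FTTT
  FFTTTT
  .FTTTT
  ..FTTT
Step 3: 4 trees catch fire, 6 burn out
  ....TT
  ...FTT
  ..FTTT
  ..FTTT
  ...FTT
Step 4: 4 trees catch fire, 4 burn out
  ....TT
  ....FT
  ...FTT
  ...FTT
  ....FT
Step 5: 5 trees catch fire, 4 burn out
  ....FT
  .....F
  ....FT
  ....FT
  .....F

....FT
.....F
....FT
....FT
.....F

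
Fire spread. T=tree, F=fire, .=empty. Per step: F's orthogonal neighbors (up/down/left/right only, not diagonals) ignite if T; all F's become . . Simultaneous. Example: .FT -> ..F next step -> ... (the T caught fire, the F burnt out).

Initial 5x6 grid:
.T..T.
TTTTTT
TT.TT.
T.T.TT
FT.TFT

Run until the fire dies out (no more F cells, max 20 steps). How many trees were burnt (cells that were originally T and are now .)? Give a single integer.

Step 1: +5 fires, +2 burnt (F count now 5)
Step 2: +3 fires, +5 burnt (F count now 3)
Step 3: +4 fires, +3 burnt (F count now 4)
Step 4: +4 fires, +4 burnt (F count now 4)
Step 5: +2 fires, +4 burnt (F count now 2)
Step 6: +0 fires, +2 burnt (F count now 0)
Fire out after step 6
Initially T: 19, now '.': 29
Total burnt (originally-T cells now '.'): 18

Answer: 18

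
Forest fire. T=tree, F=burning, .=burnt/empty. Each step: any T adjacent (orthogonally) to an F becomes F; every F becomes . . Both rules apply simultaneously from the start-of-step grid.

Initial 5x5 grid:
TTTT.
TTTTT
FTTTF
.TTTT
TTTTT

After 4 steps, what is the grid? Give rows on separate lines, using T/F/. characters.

Step 1: 5 trees catch fire, 2 burn out
  TTTT.
  FTTTF
  .FTF.
  .TTTF
  TTTTT
Step 2: 7 trees catch fire, 5 burn out
  FTTT.
  .FTF.
  ..F..
  .FTF.
  TTTTF
Step 3: 6 trees catch fire, 7 burn out
  .FTF.
  ..F..
  .....
  ..F..
  TFTF.
Step 4: 3 trees catch fire, 6 burn out
  ..F..
  .....
  .....
  .....
  F.F..

..F..
.....
.....
.....
F.F..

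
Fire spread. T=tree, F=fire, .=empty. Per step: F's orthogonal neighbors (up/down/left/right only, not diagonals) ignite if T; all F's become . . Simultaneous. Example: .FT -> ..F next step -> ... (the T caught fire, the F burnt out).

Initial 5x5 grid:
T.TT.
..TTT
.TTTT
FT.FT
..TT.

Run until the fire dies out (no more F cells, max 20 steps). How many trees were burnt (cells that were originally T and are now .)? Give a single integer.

Answer: 13

Derivation:
Step 1: +4 fires, +2 burnt (F count now 4)
Step 2: +5 fires, +4 burnt (F count now 5)
Step 3: +3 fires, +5 burnt (F count now 3)
Step 4: +1 fires, +3 burnt (F count now 1)
Step 5: +0 fires, +1 burnt (F count now 0)
Fire out after step 5
Initially T: 14, now '.': 24
Total burnt (originally-T cells now '.'): 13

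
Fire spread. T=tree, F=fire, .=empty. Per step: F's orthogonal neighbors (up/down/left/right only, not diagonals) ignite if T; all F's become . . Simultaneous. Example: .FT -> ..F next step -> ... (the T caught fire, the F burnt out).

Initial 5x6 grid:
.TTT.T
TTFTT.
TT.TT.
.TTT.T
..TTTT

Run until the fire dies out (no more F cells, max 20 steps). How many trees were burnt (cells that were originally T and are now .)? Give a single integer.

Answer: 19

Derivation:
Step 1: +3 fires, +1 burnt (F count now 3)
Step 2: +6 fires, +3 burnt (F count now 6)
Step 3: +4 fires, +6 burnt (F count now 4)
Step 4: +2 fires, +4 burnt (F count now 2)
Step 5: +2 fires, +2 burnt (F count now 2)
Step 6: +1 fires, +2 burnt (F count now 1)
Step 7: +1 fires, +1 burnt (F count now 1)
Step 8: +0 fires, +1 burnt (F count now 0)
Fire out after step 8
Initially T: 20, now '.': 29
Total burnt (originally-T cells now '.'): 19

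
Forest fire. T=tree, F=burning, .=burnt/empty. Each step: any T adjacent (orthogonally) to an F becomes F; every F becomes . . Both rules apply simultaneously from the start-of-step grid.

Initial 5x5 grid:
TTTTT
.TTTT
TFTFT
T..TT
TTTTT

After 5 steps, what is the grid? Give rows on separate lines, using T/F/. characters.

Step 1: 6 trees catch fire, 2 burn out
  TTTTT
  .FTFT
  F.F.F
  T..FT
  TTTTT
Step 2: 7 trees catch fire, 6 burn out
  TFTFT
  ..F.F
  .....
  F...F
  TTTFT
Step 3: 6 trees catch fire, 7 burn out
  F.F.F
  .....
  .....
  .....
  FTF.F
Step 4: 1 trees catch fire, 6 burn out
  .....
  .....
  .....
  .....
  .F...
Step 5: 0 trees catch fire, 1 burn out
  .....
  .....
  .....
  .....
  .....

.....
.....
.....
.....
.....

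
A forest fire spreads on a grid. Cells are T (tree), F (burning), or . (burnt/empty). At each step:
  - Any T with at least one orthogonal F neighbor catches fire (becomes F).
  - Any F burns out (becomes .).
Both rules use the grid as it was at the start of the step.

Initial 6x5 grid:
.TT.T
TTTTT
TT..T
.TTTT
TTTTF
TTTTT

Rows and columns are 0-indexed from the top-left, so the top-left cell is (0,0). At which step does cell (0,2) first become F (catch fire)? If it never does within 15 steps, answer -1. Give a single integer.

Step 1: cell (0,2)='T' (+3 fires, +1 burnt)
Step 2: cell (0,2)='T' (+4 fires, +3 burnt)
Step 3: cell (0,2)='T' (+4 fires, +4 burnt)
Step 4: cell (0,2)='T' (+5 fires, +4 burnt)
Step 5: cell (0,2)='T' (+3 fires, +5 burnt)
Step 6: cell (0,2)='F' (+3 fires, +3 burnt)
  -> target ignites at step 6
Step 7: cell (0,2)='.' (+2 fires, +3 burnt)
Step 8: cell (0,2)='.' (+0 fires, +2 burnt)
  fire out at step 8

6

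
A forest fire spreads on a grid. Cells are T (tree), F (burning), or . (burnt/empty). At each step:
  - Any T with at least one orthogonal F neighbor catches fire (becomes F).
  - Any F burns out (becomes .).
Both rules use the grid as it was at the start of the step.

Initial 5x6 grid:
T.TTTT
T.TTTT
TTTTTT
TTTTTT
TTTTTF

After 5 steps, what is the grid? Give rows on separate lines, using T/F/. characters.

Step 1: 2 trees catch fire, 1 burn out
  T.TTTT
  T.TTTT
  TTTTTT
  TTTTTF
  TTTTF.
Step 2: 3 trees catch fire, 2 burn out
  T.TTTT
  T.TTTT
  TTTTTF
  TTTTF.
  TTTF..
Step 3: 4 trees catch fire, 3 burn out
  T.TTTT
  T.TTTF
  TTTTF.
  TTTF..
  TTF...
Step 4: 5 trees catch fire, 4 burn out
  T.TTTF
  T.TTF.
  TTTF..
  TTF...
  TF....
Step 5: 5 trees catch fire, 5 burn out
  T.TTF.
  T.TF..
  TTF...
  TF....
  F.....

T.TTF.
T.TF..
TTF...
TF....
F.....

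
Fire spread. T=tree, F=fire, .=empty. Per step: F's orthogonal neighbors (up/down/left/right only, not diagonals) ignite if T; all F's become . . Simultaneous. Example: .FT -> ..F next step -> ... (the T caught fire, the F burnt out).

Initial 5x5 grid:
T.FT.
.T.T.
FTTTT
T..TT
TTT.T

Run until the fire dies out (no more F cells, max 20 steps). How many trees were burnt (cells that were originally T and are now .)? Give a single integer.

Step 1: +3 fires, +2 burnt (F count now 3)
Step 2: +4 fires, +3 burnt (F count now 4)
Step 3: +2 fires, +4 burnt (F count now 2)
Step 4: +3 fires, +2 burnt (F count now 3)
Step 5: +1 fires, +3 burnt (F count now 1)
Step 6: +1 fires, +1 burnt (F count now 1)
Step 7: +0 fires, +1 burnt (F count now 0)
Fire out after step 7
Initially T: 15, now '.': 24
Total burnt (originally-T cells now '.'): 14

Answer: 14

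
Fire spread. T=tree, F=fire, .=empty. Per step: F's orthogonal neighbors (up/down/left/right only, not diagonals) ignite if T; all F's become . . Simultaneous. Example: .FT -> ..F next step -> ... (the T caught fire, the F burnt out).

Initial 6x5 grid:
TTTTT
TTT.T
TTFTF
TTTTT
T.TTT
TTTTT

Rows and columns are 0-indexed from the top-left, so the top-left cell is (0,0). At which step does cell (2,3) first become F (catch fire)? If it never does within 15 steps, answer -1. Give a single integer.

Step 1: cell (2,3)='F' (+6 fires, +2 burnt)
  -> target ignites at step 1
Step 2: cell (2,3)='.' (+8 fires, +6 burnt)
Step 3: cell (2,3)='.' (+7 fires, +8 burnt)
Step 4: cell (2,3)='.' (+4 fires, +7 burnt)
Step 5: cell (2,3)='.' (+1 fires, +4 burnt)
Step 6: cell (2,3)='.' (+0 fires, +1 burnt)
  fire out at step 6

1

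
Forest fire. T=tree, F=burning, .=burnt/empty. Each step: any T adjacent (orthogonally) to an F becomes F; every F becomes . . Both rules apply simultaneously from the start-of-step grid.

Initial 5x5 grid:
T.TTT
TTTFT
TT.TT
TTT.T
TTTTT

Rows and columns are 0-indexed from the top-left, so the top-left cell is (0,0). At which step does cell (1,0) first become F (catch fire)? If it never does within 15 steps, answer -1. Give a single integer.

Step 1: cell (1,0)='T' (+4 fires, +1 burnt)
Step 2: cell (1,0)='T' (+4 fires, +4 burnt)
Step 3: cell (1,0)='F' (+3 fires, +4 burnt)
  -> target ignites at step 3
Step 4: cell (1,0)='.' (+4 fires, +3 burnt)
Step 5: cell (1,0)='.' (+4 fires, +4 burnt)
Step 6: cell (1,0)='.' (+2 fires, +4 burnt)
Step 7: cell (1,0)='.' (+0 fires, +2 burnt)
  fire out at step 7

3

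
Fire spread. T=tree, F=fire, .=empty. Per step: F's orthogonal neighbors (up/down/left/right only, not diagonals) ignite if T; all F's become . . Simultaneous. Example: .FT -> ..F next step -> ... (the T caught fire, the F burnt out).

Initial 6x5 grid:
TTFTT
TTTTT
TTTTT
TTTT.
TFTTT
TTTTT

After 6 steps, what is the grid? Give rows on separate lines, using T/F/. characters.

Step 1: 7 trees catch fire, 2 burn out
  TF.FT
  TTFTT
  TTTTT
  TFTT.
  F.FTT
  TFTTT
Step 2: 11 trees catch fire, 7 burn out
  F...F
  TF.FT
  TFFTT
  F.FT.
  ...FT
  F.FTT
Step 3: 7 trees catch fire, 11 burn out
  .....
  F...F
  F..FT
  ...F.
  ....F
  ...FT
Step 4: 2 trees catch fire, 7 burn out
  .....
  .....
  ....F
  .....
  .....
  ....F
Step 5: 0 trees catch fire, 2 burn out
  .....
  .....
  .....
  .....
  .....
  .....
Step 6: 0 trees catch fire, 0 burn out
  .....
  .....
  .....
  .....
  .....
  .....

.....
.....
.....
.....
.....
.....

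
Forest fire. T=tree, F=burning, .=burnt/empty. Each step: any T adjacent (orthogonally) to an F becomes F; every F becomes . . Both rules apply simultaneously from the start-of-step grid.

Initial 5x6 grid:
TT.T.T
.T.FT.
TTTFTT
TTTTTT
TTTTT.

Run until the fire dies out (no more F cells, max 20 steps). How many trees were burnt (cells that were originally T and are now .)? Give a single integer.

Step 1: +5 fires, +2 burnt (F count now 5)
Step 2: +5 fires, +5 burnt (F count now 5)
Step 3: +6 fires, +5 burnt (F count now 6)
Step 4: +3 fires, +6 burnt (F count now 3)
Step 5: +2 fires, +3 burnt (F count now 2)
Step 6: +0 fires, +2 burnt (F count now 0)
Fire out after step 6
Initially T: 22, now '.': 29
Total burnt (originally-T cells now '.'): 21

Answer: 21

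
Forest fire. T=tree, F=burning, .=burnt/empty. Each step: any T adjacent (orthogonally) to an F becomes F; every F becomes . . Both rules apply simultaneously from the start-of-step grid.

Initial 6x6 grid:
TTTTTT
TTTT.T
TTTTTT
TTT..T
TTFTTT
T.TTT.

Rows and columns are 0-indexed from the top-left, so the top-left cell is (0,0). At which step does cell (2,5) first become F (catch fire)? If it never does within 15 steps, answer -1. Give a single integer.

Step 1: cell (2,5)='T' (+4 fires, +1 burnt)
Step 2: cell (2,5)='T' (+5 fires, +4 burnt)
Step 3: cell (2,5)='T' (+7 fires, +5 burnt)
Step 4: cell (2,5)='T' (+6 fires, +7 burnt)
Step 5: cell (2,5)='F' (+4 fires, +6 burnt)
  -> target ignites at step 5
Step 6: cell (2,5)='.' (+3 fires, +4 burnt)
Step 7: cell (2,5)='.' (+1 fires, +3 burnt)
Step 8: cell (2,5)='.' (+0 fires, +1 burnt)
  fire out at step 8

5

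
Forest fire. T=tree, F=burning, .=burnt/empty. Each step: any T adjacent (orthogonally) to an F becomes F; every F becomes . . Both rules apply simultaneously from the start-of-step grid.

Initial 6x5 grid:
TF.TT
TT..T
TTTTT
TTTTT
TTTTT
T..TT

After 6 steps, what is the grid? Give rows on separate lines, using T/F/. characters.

Step 1: 2 trees catch fire, 1 burn out
  F..TT
  TF..T
  TTTTT
  TTTTT
  TTTTT
  T..TT
Step 2: 2 trees catch fire, 2 burn out
  ...TT
  F...T
  TFTTT
  TTTTT
  TTTTT
  T..TT
Step 3: 3 trees catch fire, 2 burn out
  ...TT
  ....T
  F.FTT
  TFTTT
  TTTTT
  T..TT
Step 4: 4 trees catch fire, 3 burn out
  ...TT
  ....T
  ...FT
  F.FTT
  TFTTT
  T..TT
Step 5: 4 trees catch fire, 4 burn out
  ...TT
  ....T
  ....F
  ...FT
  F.FTT
  T..TT
Step 6: 4 trees catch fire, 4 burn out
  ...TT
  ....F
  .....
  ....F
  ...FT
  F..TT

...TT
....F
.....
....F
...FT
F..TT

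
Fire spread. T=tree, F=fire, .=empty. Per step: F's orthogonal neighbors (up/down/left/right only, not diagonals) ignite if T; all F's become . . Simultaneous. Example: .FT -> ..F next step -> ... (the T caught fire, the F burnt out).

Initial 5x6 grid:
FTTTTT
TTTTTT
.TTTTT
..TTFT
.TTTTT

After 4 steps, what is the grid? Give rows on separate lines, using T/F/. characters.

Step 1: 6 trees catch fire, 2 burn out
  .FTTTT
  FTTTTT
  .TTTFT
  ..TF.F
  .TTTFT
Step 2: 8 trees catch fire, 6 burn out
  ..FTTT
  .FTTFT
  .TTF.F
  ..F...
  .TTF.F
Step 3: 8 trees catch fire, 8 burn out
  ...FFT
  ..FF.F
  .FF...
  ......
  .TF...
Step 4: 2 trees catch fire, 8 burn out
  .....F
  ......
  ......
  ......
  .F....

.....F
......
......
......
.F....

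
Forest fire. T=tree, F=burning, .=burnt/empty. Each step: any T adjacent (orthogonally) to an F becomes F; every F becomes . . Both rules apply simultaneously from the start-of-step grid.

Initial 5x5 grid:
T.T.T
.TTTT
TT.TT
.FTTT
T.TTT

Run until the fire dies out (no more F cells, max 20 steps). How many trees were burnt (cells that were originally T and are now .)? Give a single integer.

Answer: 16

Derivation:
Step 1: +2 fires, +1 burnt (F count now 2)
Step 2: +4 fires, +2 burnt (F count now 4)
Step 3: +4 fires, +4 burnt (F count now 4)
Step 4: +4 fires, +4 burnt (F count now 4)
Step 5: +1 fires, +4 burnt (F count now 1)
Step 6: +1 fires, +1 burnt (F count now 1)
Step 7: +0 fires, +1 burnt (F count now 0)
Fire out after step 7
Initially T: 18, now '.': 23
Total burnt (originally-T cells now '.'): 16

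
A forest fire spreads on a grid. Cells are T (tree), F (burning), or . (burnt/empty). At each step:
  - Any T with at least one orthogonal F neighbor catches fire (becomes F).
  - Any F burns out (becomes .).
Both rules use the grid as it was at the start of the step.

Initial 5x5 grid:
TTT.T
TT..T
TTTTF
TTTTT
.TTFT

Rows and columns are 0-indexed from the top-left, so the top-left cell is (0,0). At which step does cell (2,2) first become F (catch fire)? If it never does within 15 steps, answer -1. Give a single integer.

Step 1: cell (2,2)='T' (+6 fires, +2 burnt)
Step 2: cell (2,2)='F' (+4 fires, +6 burnt)
  -> target ignites at step 2
Step 3: cell (2,2)='.' (+2 fires, +4 burnt)
Step 4: cell (2,2)='.' (+3 fires, +2 burnt)
Step 5: cell (2,2)='.' (+2 fires, +3 burnt)
Step 6: cell (2,2)='.' (+2 fires, +2 burnt)
Step 7: cell (2,2)='.' (+0 fires, +2 burnt)
  fire out at step 7

2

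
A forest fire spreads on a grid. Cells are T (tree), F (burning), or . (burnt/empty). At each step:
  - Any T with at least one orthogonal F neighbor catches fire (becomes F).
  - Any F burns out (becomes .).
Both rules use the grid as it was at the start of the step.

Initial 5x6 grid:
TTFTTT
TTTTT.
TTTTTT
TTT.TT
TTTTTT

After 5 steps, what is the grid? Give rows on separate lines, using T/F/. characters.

Step 1: 3 trees catch fire, 1 burn out
  TF.FTT
  TTFTT.
  TTTTTT
  TTT.TT
  TTTTTT
Step 2: 5 trees catch fire, 3 burn out
  F...FT
  TF.FT.
  TTFTTT
  TTT.TT
  TTTTTT
Step 3: 6 trees catch fire, 5 burn out
  .....F
  F...F.
  TF.FTT
  TTF.TT
  TTTTTT
Step 4: 4 trees catch fire, 6 burn out
  ......
  ......
  F...FT
  TF..TT
  TTFTTT
Step 5: 5 trees catch fire, 4 burn out
  ......
  ......
  .....F
  F...FT
  TF.FTT

......
......
.....F
F...FT
TF.FTT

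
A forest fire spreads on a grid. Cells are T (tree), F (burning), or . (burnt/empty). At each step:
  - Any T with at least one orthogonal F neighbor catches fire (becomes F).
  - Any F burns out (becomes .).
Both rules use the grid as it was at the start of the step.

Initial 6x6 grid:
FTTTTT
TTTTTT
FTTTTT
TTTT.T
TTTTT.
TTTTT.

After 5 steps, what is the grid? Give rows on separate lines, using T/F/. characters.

Step 1: 4 trees catch fire, 2 burn out
  .FTTTT
  FTTTTT
  .FTTTT
  FTTT.T
  TTTTT.
  TTTTT.
Step 2: 5 trees catch fire, 4 burn out
  ..FTTT
  .FTTTT
  ..FTTT
  .FTT.T
  FTTTT.
  TTTTT.
Step 3: 6 trees catch fire, 5 burn out
  ...FTT
  ..FTTT
  ...FTT
  ..FT.T
  .FTTT.
  FTTTT.
Step 4: 6 trees catch fire, 6 burn out
  ....FT
  ...FTT
  ....FT
  ...F.T
  ..FTT.
  .FTTT.
Step 5: 5 trees catch fire, 6 burn out
  .....F
  ....FT
  .....F
  .....T
  ...FT.
  ..FTT.

.....F
....FT
.....F
.....T
...FT.
..FTT.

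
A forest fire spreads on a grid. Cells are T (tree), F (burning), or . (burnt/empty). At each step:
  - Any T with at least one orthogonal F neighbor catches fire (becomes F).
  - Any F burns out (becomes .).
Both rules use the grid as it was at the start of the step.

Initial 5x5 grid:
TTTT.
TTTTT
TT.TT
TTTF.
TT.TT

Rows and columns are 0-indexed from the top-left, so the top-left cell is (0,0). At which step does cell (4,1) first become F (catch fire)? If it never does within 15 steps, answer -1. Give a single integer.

Step 1: cell (4,1)='T' (+3 fires, +1 burnt)
Step 2: cell (4,1)='T' (+4 fires, +3 burnt)
Step 3: cell (4,1)='F' (+6 fires, +4 burnt)
  -> target ignites at step 3
Step 4: cell (4,1)='.' (+4 fires, +6 burnt)
Step 5: cell (4,1)='.' (+2 fires, +4 burnt)
Step 6: cell (4,1)='.' (+1 fires, +2 burnt)
Step 7: cell (4,1)='.' (+0 fires, +1 burnt)
  fire out at step 7

3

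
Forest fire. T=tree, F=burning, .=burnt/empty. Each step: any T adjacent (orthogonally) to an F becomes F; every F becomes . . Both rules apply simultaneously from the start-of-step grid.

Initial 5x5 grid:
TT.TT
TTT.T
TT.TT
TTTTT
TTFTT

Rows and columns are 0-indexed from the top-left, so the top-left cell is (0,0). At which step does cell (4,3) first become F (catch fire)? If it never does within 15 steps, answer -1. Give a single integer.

Step 1: cell (4,3)='F' (+3 fires, +1 burnt)
  -> target ignites at step 1
Step 2: cell (4,3)='.' (+4 fires, +3 burnt)
Step 3: cell (4,3)='.' (+4 fires, +4 burnt)
Step 4: cell (4,3)='.' (+3 fires, +4 burnt)
Step 5: cell (4,3)='.' (+4 fires, +3 burnt)
Step 6: cell (4,3)='.' (+2 fires, +4 burnt)
Step 7: cell (4,3)='.' (+1 fires, +2 burnt)
Step 8: cell (4,3)='.' (+0 fires, +1 burnt)
  fire out at step 8

1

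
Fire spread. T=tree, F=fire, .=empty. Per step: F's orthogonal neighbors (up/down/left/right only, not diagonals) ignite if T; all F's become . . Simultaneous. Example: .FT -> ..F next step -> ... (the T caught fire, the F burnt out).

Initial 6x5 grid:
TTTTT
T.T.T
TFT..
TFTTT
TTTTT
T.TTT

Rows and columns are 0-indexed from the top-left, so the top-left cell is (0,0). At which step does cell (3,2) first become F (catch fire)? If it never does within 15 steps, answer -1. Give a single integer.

Step 1: cell (3,2)='F' (+5 fires, +2 burnt)
  -> target ignites at step 1
Step 2: cell (3,2)='.' (+5 fires, +5 burnt)
Step 3: cell (3,2)='.' (+6 fires, +5 burnt)
Step 4: cell (3,2)='.' (+4 fires, +6 burnt)
Step 5: cell (3,2)='.' (+2 fires, +4 burnt)
Step 6: cell (3,2)='.' (+1 fires, +2 burnt)
Step 7: cell (3,2)='.' (+0 fires, +1 burnt)
  fire out at step 7

1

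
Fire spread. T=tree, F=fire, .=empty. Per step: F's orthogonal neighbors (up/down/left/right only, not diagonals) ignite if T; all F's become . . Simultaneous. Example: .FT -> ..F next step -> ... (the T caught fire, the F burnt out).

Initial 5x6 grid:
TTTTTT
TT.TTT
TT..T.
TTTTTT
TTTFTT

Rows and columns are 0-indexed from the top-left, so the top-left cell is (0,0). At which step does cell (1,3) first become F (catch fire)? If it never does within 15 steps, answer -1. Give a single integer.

Step 1: cell (1,3)='T' (+3 fires, +1 burnt)
Step 2: cell (1,3)='T' (+4 fires, +3 burnt)
Step 3: cell (1,3)='T' (+4 fires, +4 burnt)
Step 4: cell (1,3)='T' (+3 fires, +4 burnt)
Step 5: cell (1,3)='F' (+5 fires, +3 burnt)
  -> target ignites at step 5
Step 6: cell (1,3)='.' (+4 fires, +5 burnt)
Step 7: cell (1,3)='.' (+2 fires, +4 burnt)
Step 8: cell (1,3)='.' (+0 fires, +2 burnt)
  fire out at step 8

5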